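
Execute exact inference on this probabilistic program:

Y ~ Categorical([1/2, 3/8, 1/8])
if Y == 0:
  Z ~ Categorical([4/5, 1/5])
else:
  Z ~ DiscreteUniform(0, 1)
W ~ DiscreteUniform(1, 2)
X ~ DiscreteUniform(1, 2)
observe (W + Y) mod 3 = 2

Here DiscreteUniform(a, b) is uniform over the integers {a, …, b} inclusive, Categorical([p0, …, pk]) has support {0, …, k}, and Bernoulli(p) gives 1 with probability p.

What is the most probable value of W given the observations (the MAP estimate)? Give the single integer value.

argmax_v P(W = v | obs) = 2

Enumerate traces; 8 have nonzero weight after conditioning:
  (Y=0, Z=0, W=2, X=1) weight 1/10
  (Y=0, Z=0, W=2, X=2) weight 1/10
  (Y=0, Z=1, W=2, X=1) weight 1/40
  (Y=0, Z=1, W=2, X=2) weight 1/40
  (Y=1, Z=0, W=1, X=1) weight 3/64
  (Y=1, Z=0, W=1, X=2) weight 3/64
  (Y=1, Z=1, W=1, X=1) weight 3/64
  (Y=1, Z=1, W=1, X=2) weight 3/64
Group by W:
  weight(W=1) = 3/16
  weight(W=2) = 1/4
Total weight = 3/16 + 1/4 = 7/16
P(W=1 | obs) = 3/16 / 7/16 = 3/7
P(W=2 | obs) = 1/4 / 7/16 = 4/7
argmax = 2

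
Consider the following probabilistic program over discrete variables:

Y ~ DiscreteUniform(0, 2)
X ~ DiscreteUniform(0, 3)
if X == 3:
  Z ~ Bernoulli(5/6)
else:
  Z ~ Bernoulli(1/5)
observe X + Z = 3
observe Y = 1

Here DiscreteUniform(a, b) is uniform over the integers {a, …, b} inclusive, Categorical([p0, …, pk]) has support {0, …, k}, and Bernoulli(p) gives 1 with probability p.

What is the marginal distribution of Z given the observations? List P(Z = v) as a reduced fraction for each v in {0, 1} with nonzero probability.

P(Z=0) = 5/11, P(Z=1) = 6/11

Enumerate traces; 2 have nonzero weight after conditioning:
  (Y=1, X=2, Z=1) weight 1/60
  (Y=1, X=3, Z=0) weight 1/72
Group by Z:
  weight(Z=0) = 1/72
  weight(Z=1) = 1/60
Total weight = 1/72 + 1/60 = 11/360
P(Z=0 | obs) = 1/72 / 11/360 = 5/11
P(Z=1 | obs) = 1/60 / 11/360 = 6/11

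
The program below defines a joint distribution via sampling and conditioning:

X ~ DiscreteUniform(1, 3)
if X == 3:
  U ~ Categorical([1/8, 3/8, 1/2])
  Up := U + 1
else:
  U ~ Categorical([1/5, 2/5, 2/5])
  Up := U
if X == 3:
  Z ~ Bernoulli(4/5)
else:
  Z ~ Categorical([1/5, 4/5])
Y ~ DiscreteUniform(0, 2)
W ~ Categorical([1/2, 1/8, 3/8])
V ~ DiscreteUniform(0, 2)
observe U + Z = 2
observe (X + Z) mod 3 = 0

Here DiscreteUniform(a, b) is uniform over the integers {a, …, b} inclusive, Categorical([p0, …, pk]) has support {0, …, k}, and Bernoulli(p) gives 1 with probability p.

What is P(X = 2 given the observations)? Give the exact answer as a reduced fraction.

P(X = 2 | obs) = 16/21

Enumerate traces; 54 have nonzero weight after conditioning:
  (X=2, U=1, Z=1, Y=0, W=0, V=0) weight 4/675
  (X=2, U=1, Z=1, Y=0, W=0, V=1) weight 4/675
  (X=2, U=1, Z=1, Y=0, W=0, V=2) weight 4/675
  (X=2, U=1, Z=1, Y=0, W=1, V=0) weight 1/675
  (X=2, U=1, Z=1, Y=0, W=1, V=1) weight 1/675
  (X=2, U=1, Z=1, Y=0, W=1, V=2) weight 1/675
  (X=2, U=1, Z=1, Y=0, W=2, V=0) weight 1/225
  (X=2, U=1, Z=1, Y=0, W=2, V=1) weight 1/225
  (X=3, U=2, Z=0, Y=0, W=0, V=0) weight 1/540
  … 45 more
Group by X:
  weight(X=2) = 8/75
  weight(X=3) = 1/30
Total weight = 8/75 + 1/30 = 7/50
P(X=2 | obs) = 8/75 / 7/50 = 16/21
P(X=3 | obs) = 1/30 / 7/50 = 5/21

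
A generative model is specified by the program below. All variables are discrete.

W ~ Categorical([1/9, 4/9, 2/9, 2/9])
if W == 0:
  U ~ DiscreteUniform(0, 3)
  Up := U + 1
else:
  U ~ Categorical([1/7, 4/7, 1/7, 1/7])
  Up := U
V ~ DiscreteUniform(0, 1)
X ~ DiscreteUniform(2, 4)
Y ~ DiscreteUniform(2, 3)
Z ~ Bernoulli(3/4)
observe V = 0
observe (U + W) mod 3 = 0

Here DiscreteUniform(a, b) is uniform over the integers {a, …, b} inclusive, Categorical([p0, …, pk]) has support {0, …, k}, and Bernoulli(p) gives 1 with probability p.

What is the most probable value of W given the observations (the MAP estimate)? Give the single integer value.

argmax_v P(W = v | obs) = 2

Enumerate traces; 72 have nonzero weight after conditioning:
  (W=0, U=0, V=0, X=2, Y=2, Z=0) weight 1/1728
  (W=0, U=0, V=0, X=2, Y=2, Z=1) weight 1/576
  (W=0, U=0, V=0, X=2, Y=3, Z=0) weight 1/1728
  (W=0, U=0, V=0, X=2, Y=3, Z=1) weight 1/576
  (W=0, U=0, V=0, X=3, Y=2, Z=0) weight 1/1728
  (W=0, U=0, V=0, X=3, Y=2, Z=1) weight 1/576
  (W=0, U=0, V=0, X=3, Y=3, Z=0) weight 1/1728
  (W=0, U=0, V=0, X=3, Y=3, Z=1) weight 1/576
  (W=1, U=2, V=0, X=2, Y=2, Z=0) weight 1/756
  (W=2, U=1, V=0, X=2, Y=2, Z=0) weight 1/378
  … 62 more
Group by W:
  weight(W=0) = 1/36
  weight(W=1) = 2/63
  weight(W=2) = 4/63
  weight(W=3) = 2/63
Total weight = 1/36 + 2/63 + 4/63 + 2/63 = 13/84
P(W=0 | obs) = 1/36 / 13/84 = 7/39
P(W=1 | obs) = 2/63 / 13/84 = 8/39
P(W=2 | obs) = 4/63 / 13/84 = 16/39
P(W=3 | obs) = 2/63 / 13/84 = 8/39
argmax = 2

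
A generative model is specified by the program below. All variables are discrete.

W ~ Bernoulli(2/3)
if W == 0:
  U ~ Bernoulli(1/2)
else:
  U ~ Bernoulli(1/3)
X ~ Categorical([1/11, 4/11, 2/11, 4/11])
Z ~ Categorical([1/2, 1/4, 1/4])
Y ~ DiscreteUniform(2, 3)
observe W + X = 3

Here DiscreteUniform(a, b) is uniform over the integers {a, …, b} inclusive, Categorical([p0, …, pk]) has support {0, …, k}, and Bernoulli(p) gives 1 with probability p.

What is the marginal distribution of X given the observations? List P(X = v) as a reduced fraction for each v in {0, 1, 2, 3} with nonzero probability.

P(X=2) = 1/2, P(X=3) = 1/2

Enumerate traces; 24 have nonzero weight after conditioning:
  (W=0, U=0, X=3, Z=0, Y=2) weight 1/66
  (W=0, U=0, X=3, Z=0, Y=3) weight 1/66
  (W=0, U=0, X=3, Z=1, Y=2) weight 1/132
  (W=0, U=0, X=3, Z=1, Y=3) weight 1/132
  (W=0, U=0, X=3, Z=2, Y=2) weight 1/132
  (W=0, U=0, X=3, Z=2, Y=3) weight 1/132
  (W=0, U=1, X=3, Z=0, Y=2) weight 1/66
  (W=0, U=1, X=3, Z=0, Y=3) weight 1/66
  (W=1, U=0, X=2, Z=0, Y=2) weight 2/99
  … 15 more
Group by X:
  weight(X=2) = 4/33
  weight(X=3) = 4/33
Total weight = 4/33 + 4/33 = 8/33
P(X=2 | obs) = 4/33 / 8/33 = 1/2
P(X=3 | obs) = 4/33 / 8/33 = 1/2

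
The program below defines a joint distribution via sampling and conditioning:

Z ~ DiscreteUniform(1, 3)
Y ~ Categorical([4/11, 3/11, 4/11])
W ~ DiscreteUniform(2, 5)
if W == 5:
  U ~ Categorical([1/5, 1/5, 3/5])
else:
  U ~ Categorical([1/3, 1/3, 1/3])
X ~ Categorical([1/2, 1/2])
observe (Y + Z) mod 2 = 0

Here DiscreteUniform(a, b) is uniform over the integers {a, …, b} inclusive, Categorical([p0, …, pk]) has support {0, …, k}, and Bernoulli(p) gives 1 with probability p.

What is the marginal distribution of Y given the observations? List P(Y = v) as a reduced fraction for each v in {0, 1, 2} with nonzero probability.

Enumerate traces; 96 have nonzero weight after conditioning:
  (Z=1, Y=1, W=2, U=0, X=0) weight 1/264
  (Z=1, Y=1, W=2, U=0, X=1) weight 1/264
  (Z=1, Y=1, W=2, U=1, X=0) weight 1/264
  (Z=1, Y=1, W=2, U=1, X=1) weight 1/264
  (Z=1, Y=1, W=2, U=2, X=0) weight 1/264
  (Z=1, Y=1, W=2, U=2, X=1) weight 1/264
  (Z=1, Y=1, W=3, U=0, X=0) weight 1/264
  (Z=1, Y=1, W=3, U=0, X=1) weight 1/264
  (Z=2, Y=0, W=2, U=0, X=0) weight 1/198
  (Z=2, Y=2, W=2, U=0, X=0) weight 1/198
  … 86 more
Group by Y:
  weight(Y=0) = 4/33
  weight(Y=1) = 2/11
  weight(Y=2) = 4/33
Total weight = 4/33 + 2/11 + 4/33 = 14/33
P(Y=0 | obs) = 4/33 / 14/33 = 2/7
P(Y=1 | obs) = 2/11 / 14/33 = 3/7
P(Y=2 | obs) = 4/33 / 14/33 = 2/7

P(Y=0) = 2/7, P(Y=1) = 3/7, P(Y=2) = 2/7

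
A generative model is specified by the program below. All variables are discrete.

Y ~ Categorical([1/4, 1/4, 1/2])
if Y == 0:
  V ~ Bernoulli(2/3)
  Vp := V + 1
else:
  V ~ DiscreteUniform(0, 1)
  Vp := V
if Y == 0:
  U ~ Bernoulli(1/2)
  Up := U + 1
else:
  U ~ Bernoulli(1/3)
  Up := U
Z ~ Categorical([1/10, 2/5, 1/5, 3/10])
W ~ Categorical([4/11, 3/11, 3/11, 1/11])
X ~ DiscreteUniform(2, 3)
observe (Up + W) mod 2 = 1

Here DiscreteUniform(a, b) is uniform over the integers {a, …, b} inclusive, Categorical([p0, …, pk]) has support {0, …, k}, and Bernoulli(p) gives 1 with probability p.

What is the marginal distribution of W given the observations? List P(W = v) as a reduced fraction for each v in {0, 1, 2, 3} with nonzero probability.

Enumerate traces; 192 have nonzero weight after conditioning:
  (Y=0, V=0, U=0, Z=0, W=0, X=2) weight 1/1320
  (Y=0, V=0, U=0, Z=0, W=0, X=3) weight 1/1320
  (Y=0, V=0, U=0, Z=0, W=2, X=2) weight 1/1760
  (Y=0, V=0, U=0, Z=0, W=2, X=3) weight 1/1760
  (Y=0, V=0, U=0, Z=1, W=0, X=2) weight 1/330
  (Y=0, V=0, U=0, Z=1, W=0, X=3) weight 1/330
  (Y=0, V=0, U=0, Z=1, W=2, X=2) weight 1/440
  (Y=0, V=0, U=0, Z=1, W=2, X=3) weight 1/440
  (Y=0, V=0, U=1, Z=0, W=1, X=2) weight 1/1760
  (Y=0, V=0, U=1, Z=0, W=3, X=2) weight 1/5280
  … 182 more
Group by W:
  weight(W=0) = 3/22
  weight(W=1) = 15/88
  weight(W=2) = 9/88
  weight(W=3) = 5/88
Total weight = 3/22 + 15/88 + 9/88 + 5/88 = 41/88
P(W=0 | obs) = 3/22 / 41/88 = 12/41
P(W=1 | obs) = 15/88 / 41/88 = 15/41
P(W=2 | obs) = 9/88 / 41/88 = 9/41
P(W=3 | obs) = 5/88 / 41/88 = 5/41

P(W=0) = 12/41, P(W=1) = 15/41, P(W=2) = 9/41, P(W=3) = 5/41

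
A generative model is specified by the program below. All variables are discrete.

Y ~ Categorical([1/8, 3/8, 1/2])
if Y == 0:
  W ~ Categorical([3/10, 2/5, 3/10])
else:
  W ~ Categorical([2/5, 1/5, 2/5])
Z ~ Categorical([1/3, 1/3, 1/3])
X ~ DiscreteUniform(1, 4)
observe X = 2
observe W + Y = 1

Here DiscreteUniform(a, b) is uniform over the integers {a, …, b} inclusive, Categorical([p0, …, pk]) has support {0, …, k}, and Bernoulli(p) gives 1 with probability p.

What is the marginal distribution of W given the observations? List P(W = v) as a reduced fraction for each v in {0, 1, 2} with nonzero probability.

P(W=0) = 3/4, P(W=1) = 1/4

Enumerate traces; 6 have nonzero weight after conditioning:
  (Y=0, W=1, Z=0, X=2) weight 1/240
  (Y=0, W=1, Z=1, X=2) weight 1/240
  (Y=0, W=1, Z=2, X=2) weight 1/240
  (Y=1, W=0, Z=0, X=2) weight 1/80
  (Y=1, W=0, Z=1, X=2) weight 1/80
  (Y=1, W=0, Z=2, X=2) weight 1/80
Group by W:
  weight(W=0) = 3/80
  weight(W=1) = 1/80
Total weight = 3/80 + 1/80 = 1/20
P(W=0 | obs) = 3/80 / 1/20 = 3/4
P(W=1 | obs) = 1/80 / 1/20 = 1/4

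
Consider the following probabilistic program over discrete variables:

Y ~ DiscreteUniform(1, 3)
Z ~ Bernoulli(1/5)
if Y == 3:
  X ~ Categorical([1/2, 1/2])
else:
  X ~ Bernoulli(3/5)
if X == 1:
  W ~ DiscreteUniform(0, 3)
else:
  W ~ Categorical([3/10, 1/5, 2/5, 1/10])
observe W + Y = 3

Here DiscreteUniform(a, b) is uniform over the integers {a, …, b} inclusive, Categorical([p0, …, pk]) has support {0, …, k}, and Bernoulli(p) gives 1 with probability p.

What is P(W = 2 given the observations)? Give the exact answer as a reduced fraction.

P(W = 2 | obs) = 62/163

Enumerate traces; 12 have nonzero weight after conditioning:
  (Y=1, Z=0, X=0, W=2) weight 16/375
  (Y=1, Z=0, X=1, W=2) weight 1/25
  (Y=1, Z=1, X=0, W=2) weight 4/375
  (Y=1, Z=1, X=1, W=2) weight 1/100
  (Y=2, Z=0, X=0, W=1) weight 8/375
  (Y=2, Z=0, X=1, W=1) weight 1/25
  (Y=2, Z=1, X=0, W=1) weight 2/375
  (Y=2, Z=1, X=1, W=1) weight 1/100
  (Y=3, Z=0, X=0, W=0) weight 1/25
  … 3 more
Group by W:
  weight(W=0) = 11/120
  weight(W=1) = 23/300
  weight(W=2) = 31/300
Total weight = 11/120 + 23/300 + 31/300 = 163/600
P(W=0 | obs) = 11/120 / 163/600 = 55/163
P(W=1 | obs) = 23/300 / 163/600 = 46/163
P(W=2 | obs) = 31/300 / 163/600 = 62/163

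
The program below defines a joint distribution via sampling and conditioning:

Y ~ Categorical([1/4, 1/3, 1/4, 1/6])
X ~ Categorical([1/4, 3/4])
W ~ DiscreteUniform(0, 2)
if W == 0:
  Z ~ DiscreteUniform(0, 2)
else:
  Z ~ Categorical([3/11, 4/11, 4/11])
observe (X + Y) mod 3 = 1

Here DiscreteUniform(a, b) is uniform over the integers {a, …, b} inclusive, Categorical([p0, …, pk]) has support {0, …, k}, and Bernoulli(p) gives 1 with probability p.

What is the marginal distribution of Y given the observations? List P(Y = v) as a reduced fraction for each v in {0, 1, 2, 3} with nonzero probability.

Enumerate traces; 27 have nonzero weight after conditioning:
  (Y=0, X=1, W=0, Z=0) weight 1/48
  (Y=0, X=1, W=0, Z=1) weight 1/48
  (Y=0, X=1, W=0, Z=2) weight 1/48
  (Y=0, X=1, W=1, Z=0) weight 3/176
  (Y=0, X=1, W=1, Z=1) weight 1/44
  (Y=0, X=1, W=1, Z=2) weight 1/44
  (Y=0, X=1, W=2, Z=0) weight 3/176
  (Y=0, X=1, W=2, Z=1) weight 1/44
  (Y=1, X=0, W=0, Z=0) weight 1/108
  (Y=3, X=1, W=0, Z=0) weight 1/72
  … 17 more
Group by Y:
  weight(Y=0) = 3/16
  weight(Y=1) = 1/12
  weight(Y=3) = 1/8
Total weight = 3/16 + 1/12 + 1/8 = 19/48
P(Y=0 | obs) = 3/16 / 19/48 = 9/19
P(Y=1 | obs) = 1/12 / 19/48 = 4/19
P(Y=3 | obs) = 1/8 / 19/48 = 6/19

P(Y=0) = 9/19, P(Y=1) = 4/19, P(Y=3) = 6/19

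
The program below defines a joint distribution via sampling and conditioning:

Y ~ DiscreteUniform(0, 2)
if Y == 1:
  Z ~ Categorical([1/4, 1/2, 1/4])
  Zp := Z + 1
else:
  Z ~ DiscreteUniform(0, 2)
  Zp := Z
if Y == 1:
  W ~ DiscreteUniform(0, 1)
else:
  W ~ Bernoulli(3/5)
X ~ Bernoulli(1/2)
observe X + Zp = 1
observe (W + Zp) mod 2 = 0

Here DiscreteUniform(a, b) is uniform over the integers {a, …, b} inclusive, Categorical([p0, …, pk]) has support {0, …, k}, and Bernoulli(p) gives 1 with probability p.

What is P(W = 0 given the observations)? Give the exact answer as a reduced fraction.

Enumerate traces; 5 have nonzero weight after conditioning:
  (Y=0, Z=0, W=0, X=1) weight 1/45
  (Y=0, Z=1, W=1, X=0) weight 1/30
  (Y=1, Z=0, W=1, X=0) weight 1/48
  (Y=2, Z=0, W=0, X=1) weight 1/45
  (Y=2, Z=1, W=1, X=0) weight 1/30
Group by W:
  weight(W=0) = 2/45
  weight(W=1) = 7/80
Total weight = 2/45 + 7/80 = 19/144
P(W=0 | obs) = 2/45 / 19/144 = 32/95
P(W=1 | obs) = 7/80 / 19/144 = 63/95

P(W = 0 | obs) = 32/95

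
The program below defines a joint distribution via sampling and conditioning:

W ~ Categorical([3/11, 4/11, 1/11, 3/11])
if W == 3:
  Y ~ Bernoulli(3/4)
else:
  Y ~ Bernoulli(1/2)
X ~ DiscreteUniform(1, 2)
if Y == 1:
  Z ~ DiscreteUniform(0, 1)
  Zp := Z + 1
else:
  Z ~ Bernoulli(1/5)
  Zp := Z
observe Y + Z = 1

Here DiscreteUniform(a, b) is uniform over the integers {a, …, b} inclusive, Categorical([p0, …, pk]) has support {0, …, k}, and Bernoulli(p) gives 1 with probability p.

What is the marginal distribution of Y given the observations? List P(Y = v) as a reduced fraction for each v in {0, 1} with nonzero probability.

P(Y=0) = 38/163, P(Y=1) = 125/163

Enumerate traces; 16 have nonzero weight after conditioning:
  (W=0, Y=0, X=1, Z=1) weight 3/220
  (W=0, Y=0, X=2, Z=1) weight 3/220
  (W=0, Y=1, X=1, Z=0) weight 3/88
  (W=0, Y=1, X=2, Z=0) weight 3/88
  (W=1, Y=0, X=1, Z=1) weight 1/55
  (W=1, Y=0, X=2, Z=1) weight 1/55
  (W=1, Y=1, X=1, Z=0) weight 1/22
  (W=1, Y=1, X=2, Z=0) weight 1/22
  … 8 more
Group by Y:
  weight(Y=0) = 19/220
  weight(Y=1) = 25/88
Total weight = 19/220 + 25/88 = 163/440
P(Y=0 | obs) = 19/220 / 163/440 = 38/163
P(Y=1 | obs) = 25/88 / 163/440 = 125/163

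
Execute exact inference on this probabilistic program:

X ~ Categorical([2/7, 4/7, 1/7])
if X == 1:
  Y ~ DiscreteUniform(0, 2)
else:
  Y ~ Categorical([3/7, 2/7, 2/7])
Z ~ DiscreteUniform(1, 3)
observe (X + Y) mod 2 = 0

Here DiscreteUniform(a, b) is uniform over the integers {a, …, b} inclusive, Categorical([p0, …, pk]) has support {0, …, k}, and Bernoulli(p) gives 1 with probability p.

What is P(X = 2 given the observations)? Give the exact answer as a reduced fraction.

P(X = 2 | obs) = 15/73

Enumerate traces; 15 have nonzero weight after conditioning:
  (X=0, Y=0, Z=1) weight 2/49
  (X=0, Y=0, Z=2) weight 2/49
  (X=0, Y=0, Z=3) weight 2/49
  (X=0, Y=2, Z=1) weight 4/147
  (X=0, Y=2, Z=2) weight 4/147
  (X=0, Y=2, Z=3) weight 4/147
  (X=1, Y=1, Z=1) weight 4/63
  (X=1, Y=1, Z=2) weight 4/63
  (X=2, Y=0, Z=1) weight 1/49
  … 6 more
Group by X:
  weight(X=0) = 10/49
  weight(X=1) = 4/21
  weight(X=2) = 5/49
Total weight = 10/49 + 4/21 + 5/49 = 73/147
P(X=0 | obs) = 10/49 / 73/147 = 30/73
P(X=1 | obs) = 4/21 / 73/147 = 28/73
P(X=2 | obs) = 5/49 / 73/147 = 15/73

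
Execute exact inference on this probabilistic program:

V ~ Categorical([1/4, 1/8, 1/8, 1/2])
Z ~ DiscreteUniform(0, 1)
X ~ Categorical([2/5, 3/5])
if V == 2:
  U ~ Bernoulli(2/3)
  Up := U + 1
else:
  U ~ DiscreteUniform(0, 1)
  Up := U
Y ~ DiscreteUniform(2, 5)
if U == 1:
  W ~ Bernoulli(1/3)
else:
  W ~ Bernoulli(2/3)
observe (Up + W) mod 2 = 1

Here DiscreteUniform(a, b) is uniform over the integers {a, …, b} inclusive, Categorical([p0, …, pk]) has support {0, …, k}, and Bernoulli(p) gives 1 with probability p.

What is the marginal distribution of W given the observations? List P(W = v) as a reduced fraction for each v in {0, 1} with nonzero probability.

Enumerate traces; 128 have nonzero weight after conditioning:
  (V=0, Z=0, X=0, U=0, Y=2, W=1) weight 1/240
  (V=0, Z=0, X=0, U=0, Y=3, W=1) weight 1/240
  (V=0, Z=0, X=0, U=0, Y=4, W=1) weight 1/240
  (V=0, Z=0, X=0, U=0, Y=5, W=1) weight 1/240
  (V=0, Z=0, X=0, U=1, Y=2, W=0) weight 1/240
  (V=0, Z=0, X=0, U=1, Y=3, W=0) weight 1/240
  (V=0, Z=0, X=0, U=1, Y=4, W=0) weight 1/240
  (V=0, Z=0, X=0, U=1, Y=5, W=0) weight 1/240
  … 120 more
Group by W:
  weight(W=0) = 11/36
  weight(W=1) = 23/72
Total weight = 11/36 + 23/72 = 5/8
P(W=0 | obs) = 11/36 / 5/8 = 22/45
P(W=1 | obs) = 23/72 / 5/8 = 23/45

P(W=0) = 22/45, P(W=1) = 23/45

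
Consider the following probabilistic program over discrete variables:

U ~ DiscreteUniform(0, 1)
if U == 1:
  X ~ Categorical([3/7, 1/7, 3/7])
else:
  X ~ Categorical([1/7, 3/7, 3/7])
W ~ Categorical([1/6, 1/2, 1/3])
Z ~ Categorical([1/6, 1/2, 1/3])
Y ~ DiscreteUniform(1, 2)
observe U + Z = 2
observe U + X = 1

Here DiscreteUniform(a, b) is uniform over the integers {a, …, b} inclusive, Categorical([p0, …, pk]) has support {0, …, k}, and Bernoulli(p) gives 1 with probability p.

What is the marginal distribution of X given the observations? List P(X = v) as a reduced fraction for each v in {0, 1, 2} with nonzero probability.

Enumerate traces; 12 have nonzero weight after conditioning:
  (U=0, X=1, W=0, Z=2, Y=1) weight 1/168
  (U=0, X=1, W=0, Z=2, Y=2) weight 1/168
  (U=0, X=1, W=1, Z=2, Y=1) weight 1/56
  (U=0, X=1, W=1, Z=2, Y=2) weight 1/56
  (U=0, X=1, W=2, Z=2, Y=1) weight 1/84
  (U=0, X=1, W=2, Z=2, Y=2) weight 1/84
  (U=1, X=0, W=0, Z=1, Y=1) weight 1/112
  (U=1, X=0, W=0, Z=1, Y=2) weight 1/112
  … 4 more
Group by X:
  weight(X=0) = 3/28
  weight(X=1) = 1/14
Total weight = 3/28 + 1/14 = 5/28
P(X=0 | obs) = 3/28 / 5/28 = 3/5
P(X=1 | obs) = 1/14 / 5/28 = 2/5

P(X=0) = 3/5, P(X=1) = 2/5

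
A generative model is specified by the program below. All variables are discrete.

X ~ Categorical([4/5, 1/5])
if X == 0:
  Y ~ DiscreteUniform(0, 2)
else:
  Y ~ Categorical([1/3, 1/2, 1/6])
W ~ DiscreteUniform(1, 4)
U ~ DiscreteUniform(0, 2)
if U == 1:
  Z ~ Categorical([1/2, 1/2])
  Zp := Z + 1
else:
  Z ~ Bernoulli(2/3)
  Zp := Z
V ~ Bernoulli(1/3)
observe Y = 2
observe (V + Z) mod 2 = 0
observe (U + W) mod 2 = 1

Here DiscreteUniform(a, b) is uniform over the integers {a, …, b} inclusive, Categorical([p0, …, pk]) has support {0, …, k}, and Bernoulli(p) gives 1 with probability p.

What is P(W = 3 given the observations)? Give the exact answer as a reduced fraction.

P(W = 3 | obs) = 8/25

Enumerate traces; 24 have nonzero weight after conditioning:
  (X=0, Y=2, W=1, U=0, Z=0, V=0) weight 2/405
  (X=0, Y=2, W=1, U=0, Z=1, V=1) weight 2/405
  (X=0, Y=2, W=1, U=2, Z=0, V=0) weight 2/405
  (X=0, Y=2, W=1, U=2, Z=1, V=1) weight 2/405
  (X=0, Y=2, W=2, U=1, Z=0, V=0) weight 1/135
  (X=0, Y=2, W=2, U=1, Z=1, V=1) weight 1/270
  (X=0, Y=2, W=3, U=0, Z=0, V=0) weight 2/405
  (X=0, Y=2, W=3, U=0, Z=1, V=1) weight 2/405
  (X=0, Y=2, W=4, U=1, Z=0, V=0) weight 1/135
  … 15 more
Group by W:
  weight(W=1) = 1/45
  weight(W=2) = 1/80
  weight(W=3) = 1/45
  weight(W=4) = 1/80
Total weight = 1/45 + 1/80 + 1/45 + 1/80 = 5/72
P(W=1 | obs) = 1/45 / 5/72 = 8/25
P(W=2 | obs) = 1/80 / 5/72 = 9/50
P(W=3 | obs) = 1/45 / 5/72 = 8/25
P(W=4 | obs) = 1/80 / 5/72 = 9/50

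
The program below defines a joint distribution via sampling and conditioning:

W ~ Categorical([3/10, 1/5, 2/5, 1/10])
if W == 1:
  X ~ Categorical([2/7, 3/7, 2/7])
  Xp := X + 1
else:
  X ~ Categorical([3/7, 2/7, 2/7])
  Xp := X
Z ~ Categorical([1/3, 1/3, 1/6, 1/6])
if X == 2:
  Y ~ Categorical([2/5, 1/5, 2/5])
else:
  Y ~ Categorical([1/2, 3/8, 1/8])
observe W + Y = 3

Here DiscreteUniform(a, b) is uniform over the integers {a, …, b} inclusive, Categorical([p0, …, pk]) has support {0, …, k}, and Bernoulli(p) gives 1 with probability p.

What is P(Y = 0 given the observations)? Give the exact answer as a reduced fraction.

Enumerate traces; 36 have nonzero weight after conditioning:
  (W=1, X=0, Z=0, Y=2) weight 1/420
  (W=1, X=0, Z=1, Y=2) weight 1/420
  (W=1, X=0, Z=2, Y=2) weight 1/840
  (W=1, X=0, Z=3, Y=2) weight 1/840
  (W=1, X=1, Z=0, Y=2) weight 1/280
  (W=1, X=1, Z=1, Y=2) weight 1/280
  (W=1, X=1, Z=2, Y=2) weight 1/560
  (W=1, X=1, Z=3, Y=2) weight 1/560
  (W=2, X=0, Z=0, Y=1) weight 3/140
  (W=3, X=0, Z=0, Y=0) weight 1/140
  … 26 more
Group by Y:
  weight(Y=0) = 33/700
  weight(Y=1) = 13/100
  weight(Y=2) = 57/1400
Total weight = 33/700 + 13/100 + 57/1400 = 61/280
P(Y=0 | obs) = 33/700 / 61/280 = 66/305
P(Y=1 | obs) = 13/100 / 61/280 = 182/305
P(Y=2 | obs) = 57/1400 / 61/280 = 57/305

P(Y = 0 | obs) = 66/305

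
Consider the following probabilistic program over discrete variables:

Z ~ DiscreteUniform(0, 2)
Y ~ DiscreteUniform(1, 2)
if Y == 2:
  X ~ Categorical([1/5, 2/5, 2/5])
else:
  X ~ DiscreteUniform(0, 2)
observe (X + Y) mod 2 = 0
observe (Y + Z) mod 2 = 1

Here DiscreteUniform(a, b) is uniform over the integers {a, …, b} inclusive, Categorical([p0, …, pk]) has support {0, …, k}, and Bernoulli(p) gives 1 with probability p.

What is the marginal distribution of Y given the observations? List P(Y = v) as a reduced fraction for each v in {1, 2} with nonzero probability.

Enumerate traces; 4 have nonzero weight after conditioning:
  (Z=0, Y=1, X=1) weight 1/18
  (Z=1, Y=2, X=0) weight 1/30
  (Z=1, Y=2, X=2) weight 1/15
  (Z=2, Y=1, X=1) weight 1/18
Group by Y:
  weight(Y=1) = 1/9
  weight(Y=2) = 1/10
Total weight = 1/9 + 1/10 = 19/90
P(Y=1 | obs) = 1/9 / 19/90 = 10/19
P(Y=2 | obs) = 1/10 / 19/90 = 9/19

P(Y=1) = 10/19, P(Y=2) = 9/19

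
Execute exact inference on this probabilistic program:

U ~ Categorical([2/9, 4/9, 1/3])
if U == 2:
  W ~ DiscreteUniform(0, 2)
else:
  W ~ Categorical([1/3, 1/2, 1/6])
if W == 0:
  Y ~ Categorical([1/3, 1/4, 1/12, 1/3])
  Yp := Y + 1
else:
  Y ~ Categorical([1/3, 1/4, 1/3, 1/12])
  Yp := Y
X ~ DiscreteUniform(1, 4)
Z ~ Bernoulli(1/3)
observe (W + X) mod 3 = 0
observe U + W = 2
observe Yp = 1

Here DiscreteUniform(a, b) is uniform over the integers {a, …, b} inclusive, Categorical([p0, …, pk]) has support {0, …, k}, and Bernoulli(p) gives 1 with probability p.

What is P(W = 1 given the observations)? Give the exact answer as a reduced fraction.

Enumerate traces; 8 have nonzero weight after conditioning:
  (U=0, W=2, Y=1, X=1, Z=0) weight 1/648
  (U=0, W=2, Y=1, X=1, Z=1) weight 1/1296
  (U=0, W=2, Y=1, X=4, Z=0) weight 1/648
  (U=0, W=2, Y=1, X=4, Z=1) weight 1/1296
  (U=1, W=1, Y=1, X=2, Z=0) weight 1/108
  (U=1, W=1, Y=1, X=2, Z=1) weight 1/216
  (U=2, W=0, Y=0, X=3, Z=0) weight 1/162
  (U=2, W=0, Y=0, X=3, Z=1) weight 1/324
Group by W:
  weight(W=0) = 1/108
  weight(W=1) = 1/72
  weight(W=2) = 1/216
Total weight = 1/108 + 1/72 + 1/216 = 1/36
P(W=0 | obs) = 1/108 / 1/36 = 1/3
P(W=1 | obs) = 1/72 / 1/36 = 1/2
P(W=2 | obs) = 1/216 / 1/36 = 1/6

P(W = 1 | obs) = 1/2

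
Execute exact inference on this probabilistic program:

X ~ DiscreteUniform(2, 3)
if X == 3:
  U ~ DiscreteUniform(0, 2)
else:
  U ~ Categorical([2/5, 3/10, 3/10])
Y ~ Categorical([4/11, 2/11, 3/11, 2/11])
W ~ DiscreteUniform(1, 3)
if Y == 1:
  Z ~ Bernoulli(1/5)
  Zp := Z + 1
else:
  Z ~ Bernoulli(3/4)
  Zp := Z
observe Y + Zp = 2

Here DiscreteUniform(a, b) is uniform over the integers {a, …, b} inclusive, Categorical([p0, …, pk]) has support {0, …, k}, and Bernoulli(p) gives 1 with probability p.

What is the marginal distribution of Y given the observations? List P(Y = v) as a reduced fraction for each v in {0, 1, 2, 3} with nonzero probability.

Enumerate traces; 36 have nonzero weight after conditioning:
  (X=2, U=0, Y=1, W=1, Z=0) weight 8/825
  (X=2, U=0, Y=1, W=2, Z=0) weight 8/825
  (X=2, U=0, Y=1, W=3, Z=0) weight 8/825
  (X=2, U=0, Y=2, W=1, Z=0) weight 1/220
  (X=2, U=0, Y=2, W=2, Z=0) weight 1/220
  (X=2, U=0, Y=2, W=3, Z=0) weight 1/220
  (X=2, U=1, Y=1, W=1, Z=0) weight 2/275
  (X=2, U=1, Y=1, W=2, Z=0) weight 2/275
  … 28 more
Group by Y:
  weight(Y=1) = 8/55
  weight(Y=2) = 3/44
Total weight = 8/55 + 3/44 = 47/220
P(Y=1 | obs) = 8/55 / 47/220 = 32/47
P(Y=2 | obs) = 3/44 / 47/220 = 15/47

P(Y=1) = 32/47, P(Y=2) = 15/47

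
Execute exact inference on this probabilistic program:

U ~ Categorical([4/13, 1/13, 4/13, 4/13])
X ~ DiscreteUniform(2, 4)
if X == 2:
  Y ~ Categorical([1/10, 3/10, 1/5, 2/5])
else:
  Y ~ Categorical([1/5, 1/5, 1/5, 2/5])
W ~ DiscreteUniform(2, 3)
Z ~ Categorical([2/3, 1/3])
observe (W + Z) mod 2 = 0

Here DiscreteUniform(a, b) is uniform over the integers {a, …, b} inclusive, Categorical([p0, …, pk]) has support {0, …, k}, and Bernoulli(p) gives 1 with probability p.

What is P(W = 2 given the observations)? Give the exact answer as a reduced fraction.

P(W = 2 | obs) = 2/3

Enumerate traces; 96 have nonzero weight after conditioning:
  (U=0, X=2, Y=0, W=2, Z=0) weight 2/585
  (U=0, X=2, Y=0, W=3, Z=1) weight 1/585
  (U=0, X=2, Y=1, W=2, Z=0) weight 2/195
  (U=0, X=2, Y=1, W=3, Z=1) weight 1/195
  (U=0, X=2, Y=2, W=2, Z=0) weight 4/585
  (U=0, X=2, Y=2, W=3, Z=1) weight 2/585
  (U=0, X=2, Y=3, W=2, Z=0) weight 8/585
  (U=0, X=2, Y=3, W=3, Z=1) weight 4/585
  … 88 more
Group by W:
  weight(W=2) = 1/3
  weight(W=3) = 1/6
Total weight = 1/3 + 1/6 = 1/2
P(W=2 | obs) = 1/3 / 1/2 = 2/3
P(W=3 | obs) = 1/6 / 1/2 = 1/3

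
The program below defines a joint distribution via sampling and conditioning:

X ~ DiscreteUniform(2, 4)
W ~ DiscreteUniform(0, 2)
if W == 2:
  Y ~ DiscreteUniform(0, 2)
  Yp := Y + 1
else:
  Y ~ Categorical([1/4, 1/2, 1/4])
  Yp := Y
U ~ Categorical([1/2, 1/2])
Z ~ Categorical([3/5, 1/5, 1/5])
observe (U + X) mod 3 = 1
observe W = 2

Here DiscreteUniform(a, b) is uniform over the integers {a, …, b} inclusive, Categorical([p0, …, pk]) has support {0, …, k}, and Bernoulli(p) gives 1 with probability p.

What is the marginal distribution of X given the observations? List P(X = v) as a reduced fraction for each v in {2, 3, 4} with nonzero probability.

P(X=3) = 1/2, P(X=4) = 1/2

Enumerate traces; 18 have nonzero weight after conditioning:
  (X=3, W=2, Y=0, U=1, Z=0) weight 1/90
  (X=3, W=2, Y=0, U=1, Z=1) weight 1/270
  (X=3, W=2, Y=0, U=1, Z=2) weight 1/270
  (X=3, W=2, Y=1, U=1, Z=0) weight 1/90
  (X=3, W=2, Y=1, U=1, Z=1) weight 1/270
  (X=3, W=2, Y=1, U=1, Z=2) weight 1/270
  (X=3, W=2, Y=2, U=1, Z=0) weight 1/90
  (X=3, W=2, Y=2, U=1, Z=1) weight 1/270
  (X=4, W=2, Y=0, U=0, Z=0) weight 1/90
  … 9 more
Group by X:
  weight(X=3) = 1/18
  weight(X=4) = 1/18
Total weight = 1/18 + 1/18 = 1/9
P(X=3 | obs) = 1/18 / 1/9 = 1/2
P(X=4 | obs) = 1/18 / 1/9 = 1/2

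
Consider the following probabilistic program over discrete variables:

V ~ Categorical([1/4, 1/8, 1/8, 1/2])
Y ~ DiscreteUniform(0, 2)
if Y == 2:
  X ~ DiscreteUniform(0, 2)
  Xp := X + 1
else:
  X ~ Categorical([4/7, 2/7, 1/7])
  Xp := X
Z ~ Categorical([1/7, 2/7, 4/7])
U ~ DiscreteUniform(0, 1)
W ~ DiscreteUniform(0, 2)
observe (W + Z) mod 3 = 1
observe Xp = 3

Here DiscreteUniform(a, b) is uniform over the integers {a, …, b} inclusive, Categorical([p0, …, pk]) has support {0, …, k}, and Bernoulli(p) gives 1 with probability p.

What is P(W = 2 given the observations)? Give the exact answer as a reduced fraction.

Enumerate traces; 24 have nonzero weight after conditioning:
  (V=0, Y=2, X=2, Z=0, U=0, W=1) weight 1/1512
  (V=0, Y=2, X=2, Z=0, U=1, W=1) weight 1/1512
  (V=0, Y=2, X=2, Z=1, U=0, W=0) weight 1/756
  (V=0, Y=2, X=2, Z=1, U=1, W=0) weight 1/756
  (V=0, Y=2, X=2, Z=2, U=0, W=2) weight 1/378
  (V=0, Y=2, X=2, Z=2, U=1, W=2) weight 1/378
  (V=1, Y=2, X=2, Z=0, U=0, W=1) weight 1/3024
  (V=1, Y=2, X=2, Z=0, U=1, W=1) weight 1/3024
  … 16 more
Group by W:
  weight(W=0) = 2/189
  weight(W=1) = 1/189
  weight(W=2) = 4/189
Total weight = 2/189 + 1/189 + 4/189 = 1/27
P(W=0 | obs) = 2/189 / 1/27 = 2/7
P(W=1 | obs) = 1/189 / 1/27 = 1/7
P(W=2 | obs) = 4/189 / 1/27 = 4/7

P(W = 2 | obs) = 4/7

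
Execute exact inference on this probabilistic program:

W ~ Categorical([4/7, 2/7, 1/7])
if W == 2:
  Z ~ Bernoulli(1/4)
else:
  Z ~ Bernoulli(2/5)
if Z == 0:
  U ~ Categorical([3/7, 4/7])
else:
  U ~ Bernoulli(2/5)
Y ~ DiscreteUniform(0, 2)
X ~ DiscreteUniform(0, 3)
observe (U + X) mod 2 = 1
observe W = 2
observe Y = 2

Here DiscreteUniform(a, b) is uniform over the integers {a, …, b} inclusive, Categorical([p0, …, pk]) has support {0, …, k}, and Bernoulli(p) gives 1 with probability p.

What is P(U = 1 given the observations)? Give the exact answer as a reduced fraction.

Enumerate traces; 8 have nonzero weight after conditioning:
  (W=2, Z=0, U=0, Y=2, X=1) weight 3/784
  (W=2, Z=0, U=0, Y=2, X=3) weight 3/784
  (W=2, Z=0, U=1, Y=2, X=0) weight 1/196
  (W=2, Z=0, U=1, Y=2, X=2) weight 1/196
  (W=2, Z=1, U=0, Y=2, X=1) weight 1/560
  (W=2, Z=1, U=0, Y=2, X=3) weight 1/560
  (W=2, Z=1, U=1, Y=2, X=0) weight 1/840
  (W=2, Z=1, U=1, Y=2, X=2) weight 1/840
Group by U:
  weight(U=0) = 11/980
  weight(U=1) = 37/2940
Total weight = 11/980 + 37/2940 = 1/42
P(U=0 | obs) = 11/980 / 1/42 = 33/70
P(U=1 | obs) = 37/2940 / 1/42 = 37/70

P(U = 1 | obs) = 37/70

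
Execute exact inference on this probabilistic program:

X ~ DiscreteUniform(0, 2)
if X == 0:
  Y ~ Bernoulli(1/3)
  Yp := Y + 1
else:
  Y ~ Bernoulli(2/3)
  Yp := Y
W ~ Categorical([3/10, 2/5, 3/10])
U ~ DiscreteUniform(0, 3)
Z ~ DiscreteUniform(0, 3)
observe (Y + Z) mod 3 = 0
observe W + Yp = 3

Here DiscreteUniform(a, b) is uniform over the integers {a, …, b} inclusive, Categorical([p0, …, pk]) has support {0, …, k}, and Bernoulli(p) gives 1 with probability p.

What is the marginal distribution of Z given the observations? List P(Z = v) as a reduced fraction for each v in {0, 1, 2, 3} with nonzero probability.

Enumerate traces; 20 have nonzero weight after conditioning:
  (X=0, Y=0, W=2, U=0, Z=0) weight 1/240
  (X=0, Y=0, W=2, U=0, Z=3) weight 1/240
  (X=0, Y=0, W=2, U=1, Z=0) weight 1/240
  (X=0, Y=0, W=2, U=1, Z=3) weight 1/240
  (X=0, Y=0, W=2, U=2, Z=0) weight 1/240
  (X=0, Y=0, W=2, U=2, Z=3) weight 1/240
  (X=0, Y=0, W=2, U=3, Z=0) weight 1/240
  (X=0, Y=0, W=2, U=3, Z=3) weight 1/240
  (X=0, Y=1, W=1, U=0, Z=2) weight 1/360
  … 11 more
Group by Z:
  weight(Z=0) = 1/60
  weight(Z=2) = 2/45
  weight(Z=3) = 1/60
Total weight = 1/60 + 2/45 + 1/60 = 7/90
P(Z=0 | obs) = 1/60 / 7/90 = 3/14
P(Z=2 | obs) = 2/45 / 7/90 = 4/7
P(Z=3 | obs) = 1/60 / 7/90 = 3/14

P(Z=0) = 3/14, P(Z=2) = 4/7, P(Z=3) = 3/14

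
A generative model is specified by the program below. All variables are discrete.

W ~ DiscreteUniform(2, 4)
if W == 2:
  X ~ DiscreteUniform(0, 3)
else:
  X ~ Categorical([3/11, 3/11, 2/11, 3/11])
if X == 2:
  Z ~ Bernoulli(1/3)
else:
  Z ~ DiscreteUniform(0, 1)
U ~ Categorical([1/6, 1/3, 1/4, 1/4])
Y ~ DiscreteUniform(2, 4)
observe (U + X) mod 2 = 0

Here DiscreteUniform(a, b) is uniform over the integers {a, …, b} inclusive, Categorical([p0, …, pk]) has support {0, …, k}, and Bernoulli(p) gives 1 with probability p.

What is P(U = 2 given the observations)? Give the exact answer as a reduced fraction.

Enumerate traces; 144 have nonzero weight after conditioning:
  (W=2, X=0, Z=0, U=0, Y=2) weight 1/432
  (W=2, X=0, Z=0, U=0, Y=3) weight 1/432
  (W=2, X=0, Z=0, U=0, Y=4) weight 1/432
  (W=2, X=0, Z=0, U=2, Y=2) weight 1/288
  (W=2, X=0, Z=0, U=2, Y=3) weight 1/288
  (W=2, X=0, Z=0, U=2, Y=4) weight 1/288
  (W=2, X=0, Z=1, U=0, Y=2) weight 1/432
  (W=2, X=0, Z=1, U=0, Y=3) weight 1/432
  (W=2, X=1, Z=0, U=1, Y=2) weight 1/216
  (W=2, X=1, Z=0, U=3, Y=2) weight 1/288
  … 134 more
Group by U:
  weight(U=0) = 31/396
  weight(U=1) = 35/198
  weight(U=2) = 31/264
  weight(U=3) = 35/264
Total weight = 31/396 + 35/198 + 31/264 + 35/264 = 50/99
P(U=0 | obs) = 31/396 / 50/99 = 31/200
P(U=1 | obs) = 35/198 / 50/99 = 7/20
P(U=2 | obs) = 31/264 / 50/99 = 93/400
P(U=3 | obs) = 35/264 / 50/99 = 21/80

P(U = 2 | obs) = 93/400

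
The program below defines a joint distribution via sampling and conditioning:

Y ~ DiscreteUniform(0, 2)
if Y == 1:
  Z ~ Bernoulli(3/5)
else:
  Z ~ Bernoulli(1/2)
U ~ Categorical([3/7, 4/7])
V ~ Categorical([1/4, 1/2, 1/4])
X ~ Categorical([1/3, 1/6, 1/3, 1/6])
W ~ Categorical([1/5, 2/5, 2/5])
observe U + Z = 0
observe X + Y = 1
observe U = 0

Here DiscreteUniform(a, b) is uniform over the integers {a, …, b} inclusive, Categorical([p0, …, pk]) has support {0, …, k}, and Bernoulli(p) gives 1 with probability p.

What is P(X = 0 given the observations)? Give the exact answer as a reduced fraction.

P(X = 0 | obs) = 8/13

Enumerate traces; 18 have nonzero weight after conditioning:
  (Y=0, Z=0, U=0, V=0, X=1, W=0) weight 1/1680
  (Y=0, Z=0, U=0, V=0, X=1, W=1) weight 1/840
  (Y=0, Z=0, U=0, V=0, X=1, W=2) weight 1/840
  (Y=0, Z=0, U=0, V=1, X=1, W=0) weight 1/840
  (Y=0, Z=0, U=0, V=1, X=1, W=1) weight 1/420
  (Y=0, Z=0, U=0, V=1, X=1, W=2) weight 1/420
  (Y=0, Z=0, U=0, V=2, X=1, W=0) weight 1/1680
  (Y=0, Z=0, U=0, V=2, X=1, W=1) weight 1/840
  (Y=1, Z=0, U=0, V=0, X=0, W=0) weight 1/1050
  … 9 more
Group by X:
  weight(X=0) = 2/105
  weight(X=1) = 1/84
Total weight = 2/105 + 1/84 = 13/420
P(X=0 | obs) = 2/105 / 13/420 = 8/13
P(X=1 | obs) = 1/84 / 13/420 = 5/13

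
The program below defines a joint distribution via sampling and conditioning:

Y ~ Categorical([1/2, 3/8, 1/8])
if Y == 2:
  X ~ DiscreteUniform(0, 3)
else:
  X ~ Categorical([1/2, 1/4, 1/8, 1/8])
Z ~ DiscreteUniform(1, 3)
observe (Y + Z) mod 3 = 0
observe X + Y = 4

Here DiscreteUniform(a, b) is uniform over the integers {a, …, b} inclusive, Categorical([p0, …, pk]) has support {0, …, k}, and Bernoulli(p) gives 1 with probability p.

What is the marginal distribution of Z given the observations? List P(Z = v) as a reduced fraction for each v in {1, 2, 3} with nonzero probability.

P(Z=1) = 2/5, P(Z=2) = 3/5

Enumerate traces; 2 have nonzero weight after conditioning:
  (Y=1, X=3, Z=2) weight 1/64
  (Y=2, X=2, Z=1) weight 1/96
Group by Z:
  weight(Z=1) = 1/96
  weight(Z=2) = 1/64
Total weight = 1/96 + 1/64 = 5/192
P(Z=1 | obs) = 1/96 / 5/192 = 2/5
P(Z=2 | obs) = 1/64 / 5/192 = 3/5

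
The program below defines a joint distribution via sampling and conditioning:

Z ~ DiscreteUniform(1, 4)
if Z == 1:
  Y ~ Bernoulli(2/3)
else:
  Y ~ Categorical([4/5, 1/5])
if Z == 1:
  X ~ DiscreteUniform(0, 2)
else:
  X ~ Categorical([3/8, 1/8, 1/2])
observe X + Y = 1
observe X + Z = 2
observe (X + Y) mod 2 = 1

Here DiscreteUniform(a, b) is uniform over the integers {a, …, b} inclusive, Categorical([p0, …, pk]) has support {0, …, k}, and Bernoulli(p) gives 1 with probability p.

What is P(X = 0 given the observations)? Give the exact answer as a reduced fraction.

P(X = 0 | obs) = 27/67

Enumerate traces; 2 have nonzero weight after conditioning:
  (Z=1, Y=0, X=1) weight 1/36
  (Z=2, Y=1, X=0) weight 3/160
Group by X:
  weight(X=0) = 3/160
  weight(X=1) = 1/36
Total weight = 3/160 + 1/36 = 67/1440
P(X=0 | obs) = 3/160 / 67/1440 = 27/67
P(X=1 | obs) = 1/36 / 67/1440 = 40/67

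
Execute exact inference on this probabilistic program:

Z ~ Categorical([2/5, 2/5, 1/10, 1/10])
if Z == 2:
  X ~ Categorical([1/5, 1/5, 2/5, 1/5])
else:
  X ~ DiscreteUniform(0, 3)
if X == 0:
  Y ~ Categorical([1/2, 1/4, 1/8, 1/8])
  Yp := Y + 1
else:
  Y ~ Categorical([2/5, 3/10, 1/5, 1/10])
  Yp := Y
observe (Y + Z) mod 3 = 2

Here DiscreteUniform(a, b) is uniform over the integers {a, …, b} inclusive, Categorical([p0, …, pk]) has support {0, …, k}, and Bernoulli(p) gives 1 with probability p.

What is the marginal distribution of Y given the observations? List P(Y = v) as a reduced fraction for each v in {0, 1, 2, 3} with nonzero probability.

Enumerate traces; 20 have nonzero weight after conditioning:
  (Z=0, X=0, Y=2) weight 1/80
  (Z=0, X=1, Y=2) weight 1/50
  (Z=0, X=2, Y=2) weight 1/50
  (Z=0, X=3, Y=2) weight 1/50
  (Z=1, X=0, Y=1) weight 1/40
  (Z=1, X=1, Y=1) weight 3/100
  (Z=1, X=2, Y=1) weight 3/100
  (Z=1, X=3, Y=1) weight 3/100
  (Z=2, X=0, Y=0) weight 1/100
  (Z=2, X=0, Y=3) weight 1/400
  … 10 more
Group by Y:
  weight(Y=0) = 21/500
  weight(Y=1) = 23/200
  weight(Y=2) = 29/320
  weight(Y=3) = 21/2000
Total weight = 21/500 + 23/200 + 29/320 + 21/2000 = 413/1600
P(Y=0 | obs) = 21/500 / 413/1600 = 48/295
P(Y=1 | obs) = 23/200 / 413/1600 = 184/413
P(Y=2 | obs) = 29/320 / 413/1600 = 145/413
P(Y=3 | obs) = 21/2000 / 413/1600 = 12/295

P(Y=0) = 48/295, P(Y=1) = 184/413, P(Y=2) = 145/413, P(Y=3) = 12/295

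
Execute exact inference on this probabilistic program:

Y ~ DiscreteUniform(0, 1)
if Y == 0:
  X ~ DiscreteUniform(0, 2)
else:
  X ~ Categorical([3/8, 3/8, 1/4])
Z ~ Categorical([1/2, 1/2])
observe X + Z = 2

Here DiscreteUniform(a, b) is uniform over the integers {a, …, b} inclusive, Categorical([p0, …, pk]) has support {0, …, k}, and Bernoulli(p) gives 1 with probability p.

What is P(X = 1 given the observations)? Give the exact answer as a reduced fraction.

Enumerate traces; 4 have nonzero weight after conditioning:
  (Y=0, X=1, Z=1) weight 1/12
  (Y=0, X=2, Z=0) weight 1/12
  (Y=1, X=1, Z=1) weight 3/32
  (Y=1, X=2, Z=0) weight 1/16
Group by X:
  weight(X=1) = 17/96
  weight(X=2) = 7/48
Total weight = 17/96 + 7/48 = 31/96
P(X=1 | obs) = 17/96 / 31/96 = 17/31
P(X=2 | obs) = 7/48 / 31/96 = 14/31

P(X = 1 | obs) = 17/31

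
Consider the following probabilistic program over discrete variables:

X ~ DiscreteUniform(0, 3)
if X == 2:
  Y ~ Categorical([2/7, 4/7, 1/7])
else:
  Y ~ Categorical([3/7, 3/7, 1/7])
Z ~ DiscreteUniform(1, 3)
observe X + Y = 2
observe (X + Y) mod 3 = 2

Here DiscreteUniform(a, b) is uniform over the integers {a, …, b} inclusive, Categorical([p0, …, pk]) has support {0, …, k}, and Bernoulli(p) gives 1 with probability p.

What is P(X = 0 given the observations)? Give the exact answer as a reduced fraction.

P(X = 0 | obs) = 1/6

Enumerate traces; 9 have nonzero weight after conditioning:
  (X=0, Y=2, Z=1) weight 1/84
  (X=0, Y=2, Z=2) weight 1/84
  (X=0, Y=2, Z=3) weight 1/84
  (X=1, Y=1, Z=1) weight 1/28
  (X=1, Y=1, Z=2) weight 1/28
  (X=1, Y=1, Z=3) weight 1/28
  (X=2, Y=0, Z=1) weight 1/42
  (X=2, Y=0, Z=2) weight 1/42
  … 1 more
Group by X:
  weight(X=0) = 1/28
  weight(X=1) = 3/28
  weight(X=2) = 1/14
Total weight = 1/28 + 3/28 + 1/14 = 3/14
P(X=0 | obs) = 1/28 / 3/14 = 1/6
P(X=1 | obs) = 3/28 / 3/14 = 1/2
P(X=2 | obs) = 1/14 / 3/14 = 1/3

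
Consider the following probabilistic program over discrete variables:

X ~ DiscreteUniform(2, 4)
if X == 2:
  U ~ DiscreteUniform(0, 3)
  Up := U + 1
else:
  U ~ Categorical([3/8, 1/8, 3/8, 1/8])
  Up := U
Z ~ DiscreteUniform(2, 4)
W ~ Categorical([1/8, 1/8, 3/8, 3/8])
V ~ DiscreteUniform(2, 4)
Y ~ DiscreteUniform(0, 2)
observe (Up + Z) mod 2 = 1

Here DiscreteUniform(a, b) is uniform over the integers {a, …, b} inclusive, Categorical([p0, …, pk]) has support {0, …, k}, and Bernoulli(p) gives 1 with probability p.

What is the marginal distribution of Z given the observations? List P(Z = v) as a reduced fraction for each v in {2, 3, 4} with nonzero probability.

Enumerate traces; 648 have nonzero weight after conditioning:
  (X=2, U=0, Z=2, W=0, V=2, Y=0) weight 1/2592
  (X=2, U=0, Z=2, W=0, V=2, Y=1) weight 1/2592
  (X=2, U=0, Z=2, W=0, V=2, Y=2) weight 1/2592
  (X=2, U=0, Z=2, W=0, V=3, Y=0) weight 1/2592
  (X=2, U=0, Z=2, W=0, V=3, Y=1) weight 1/2592
  (X=2, U=0, Z=2, W=0, V=3, Y=2) weight 1/2592
  (X=2, U=0, Z=2, W=0, V=4, Y=0) weight 1/2592
  (X=2, U=0, Z=2, W=0, V=4, Y=1) weight 1/2592
  (X=2, U=0, Z=4, W=0, V=2, Y=0) weight 1/2592
  (X=2, U=1, Z=3, W=0, V=2, Y=0) weight 1/2592
  … 638 more
Group by Z:
  weight(Z=2) = 1/9
  weight(Z=3) = 2/9
  weight(Z=4) = 1/9
Total weight = 1/9 + 2/9 + 1/9 = 4/9
P(Z=2 | obs) = 1/9 / 4/9 = 1/4
P(Z=3 | obs) = 2/9 / 4/9 = 1/2
P(Z=4 | obs) = 1/9 / 4/9 = 1/4

P(Z=2) = 1/4, P(Z=3) = 1/2, P(Z=4) = 1/4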